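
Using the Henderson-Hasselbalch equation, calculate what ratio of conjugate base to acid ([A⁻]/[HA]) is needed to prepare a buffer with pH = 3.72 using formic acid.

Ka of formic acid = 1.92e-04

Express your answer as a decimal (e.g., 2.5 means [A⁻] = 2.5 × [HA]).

pKa = -log(1.92e-04) = 3.7167. pH = pKa + log([A⁻]/[HA]), so log([A⁻]/[HA]) = pH − pKa = 3.72 − 3.7167 = 0.0033. [A⁻]/[HA] = 10^(0.0033) = 1.01

[A⁻]/[HA] = 1.01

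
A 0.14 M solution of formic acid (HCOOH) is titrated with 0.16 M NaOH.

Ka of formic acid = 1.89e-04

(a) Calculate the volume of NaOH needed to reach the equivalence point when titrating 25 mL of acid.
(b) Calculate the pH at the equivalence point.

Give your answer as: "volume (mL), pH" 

moles acid = 0.14 × 25/1000 = 0.0035 mol; V_base = moles/0.16 × 1000 = 21.9 mL. At equivalence only the conjugate base is present: [A⁻] = 0.0035/0.047 = 7.4667e-02 M. Kb = Kw/Ka = 5.29e-11; [OH⁻] = √(Kb × [A⁻]) = 1.9876e-06; pOH = 5.70; pH = 14 - pOH = 8.30.

V = 21.9 mL, pH = 8.30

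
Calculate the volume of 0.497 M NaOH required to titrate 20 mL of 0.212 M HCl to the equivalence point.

At equivalence: moles acid = moles base. moles HCl = 0.212 × 20/1000 = 0.00424 mol. V_base = moles / 0.497 × 1000 = 8.5 mL.

V_{base} = 8.5 mL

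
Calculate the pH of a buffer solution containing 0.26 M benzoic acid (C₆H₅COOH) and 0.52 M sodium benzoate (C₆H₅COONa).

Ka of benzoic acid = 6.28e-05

pKa = -log(6.28e-05) = 4.20. pH = pKa + log([A⁻]/[HA]) = 4.20 + log(0.52/0.26)

pH = 4.50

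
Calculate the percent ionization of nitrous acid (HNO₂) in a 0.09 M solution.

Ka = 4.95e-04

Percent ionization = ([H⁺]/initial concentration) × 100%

Using Ka equilibrium: x² + Ka×x - Ka×C = 0. Solving: [H⁺] = 6.4317e-03. Percent = (6.4317e-03/0.09) × 100

Percent ionization = 7.15%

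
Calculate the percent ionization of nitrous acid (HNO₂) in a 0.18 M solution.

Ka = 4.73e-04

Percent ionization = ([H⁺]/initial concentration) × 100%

Using Ka equilibrium: x² + Ka×x - Ka×C = 0. Solving: [H⁺] = 8.9937e-03. Percent = (8.9937e-03/0.18) × 100

Percent ionization = 5%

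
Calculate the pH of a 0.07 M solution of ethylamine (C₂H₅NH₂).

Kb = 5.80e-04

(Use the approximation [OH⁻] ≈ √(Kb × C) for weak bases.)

[OH⁻] = √(Kb × C) = √(5.80e-04 × 0.07) = 6.3718e-03. pOH = 2.20, pH = 14 - pOH

pH = 11.80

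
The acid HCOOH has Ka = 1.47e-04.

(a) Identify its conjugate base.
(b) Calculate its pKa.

(a) The conjugate base is formed by removing one H⁺ from HCOOH, giving HCOO⁻. (b) pKa = -log(Ka) = -log(1.47e-04) = 3.83.

Conjugate base: HCOO⁻; pK_a = 3.83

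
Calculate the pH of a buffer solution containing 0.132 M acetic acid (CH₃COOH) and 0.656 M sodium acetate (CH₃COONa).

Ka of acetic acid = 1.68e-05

pKa = -log(1.68e-05) = 4.77. pH = pKa + log([A⁻]/[HA]) = 4.77 + log(0.656/0.132)

pH = 5.47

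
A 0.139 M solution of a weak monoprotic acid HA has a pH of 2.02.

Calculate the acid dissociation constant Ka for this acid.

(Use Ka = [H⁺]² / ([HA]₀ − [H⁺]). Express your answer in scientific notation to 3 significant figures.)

[H⁺] = 10^(−pH) = 10^(−2.02) = 9.550e-03 M. For HA ⇌ H⁺ + A⁻, Ka = [H⁺][A⁻]/[HA] = [H⁺]² / ([HA]₀ − [H⁺]) = (9.550e-03)² / (0.139 − 9.550e-03) = 7.05e-04.

K_a = 7.05e-04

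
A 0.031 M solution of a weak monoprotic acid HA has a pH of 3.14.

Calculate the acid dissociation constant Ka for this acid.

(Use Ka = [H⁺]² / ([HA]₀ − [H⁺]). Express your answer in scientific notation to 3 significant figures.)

[H⁺] = 10^(−pH) = 10^(−3.14) = 7.244e-04 M. For HA ⇌ H⁺ + A⁻, Ka = [H⁺][A⁻]/[HA] = [H⁺]² / ([HA]₀ − [H⁺]) = (7.244e-04)² / (0.031 − 7.244e-04) = 1.73e-05.

K_a = 1.73e-05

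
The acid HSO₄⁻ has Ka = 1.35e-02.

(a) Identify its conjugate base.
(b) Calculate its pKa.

(a) The conjugate base is formed by removing one H⁺ from HSO₄⁻, giving SO₄²⁻. (b) pKa = -log(Ka) = -log(1.35e-02) = 1.87.

Conjugate base: SO₄²⁻; pK_a = 1.87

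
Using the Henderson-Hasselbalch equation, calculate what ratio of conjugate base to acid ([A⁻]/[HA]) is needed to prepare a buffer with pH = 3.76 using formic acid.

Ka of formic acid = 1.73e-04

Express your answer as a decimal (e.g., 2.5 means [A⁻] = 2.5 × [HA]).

pKa = -log(1.73e-04) = 3.7620. pH = pKa + log([A⁻]/[HA]), so log([A⁻]/[HA]) = pH − pKa = 3.76 − 3.7620 = -0.0020. [A⁻]/[HA] = 10^(-0.0020) = 0.996

[A⁻]/[HA] = 0.996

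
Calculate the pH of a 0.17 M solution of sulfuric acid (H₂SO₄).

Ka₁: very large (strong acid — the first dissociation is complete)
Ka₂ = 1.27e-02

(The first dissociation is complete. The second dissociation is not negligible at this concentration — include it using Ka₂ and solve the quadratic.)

First dissociation is complete: [H⁺]₀ = [HSO₄⁻]₀ = C = 0.17 M. Second dissociation HSO₄⁻ ⇌ H⁺ + SO₄²⁻: let x = [SO₄²⁻]. Ka₂ = (C + x)·x / (C − x) = 1.27e-02 → x² + (C + Ka₂)·x − Ka₂·C = 0 → x² + 0.18270·x − 2.159e-03 = 0. x = (−0.18270 + √(0.18270² + 4 × 2.159e-03)) / 2 = 1.1138e-02 M. [H⁺] = C + x = 0.17 + 1.1138e-02 = 1.8114e-01 M. pH = -log(1.8114e-01) = 0.74.

pH = 0.74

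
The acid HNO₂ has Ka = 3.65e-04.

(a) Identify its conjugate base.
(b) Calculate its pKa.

(a) The conjugate base is formed by removing one H⁺ from HNO₂, giving NO₂⁻. (b) pKa = -log(Ka) = -log(3.65e-04) = 3.44.

Conjugate base: NO₂⁻; pK_a = 3.44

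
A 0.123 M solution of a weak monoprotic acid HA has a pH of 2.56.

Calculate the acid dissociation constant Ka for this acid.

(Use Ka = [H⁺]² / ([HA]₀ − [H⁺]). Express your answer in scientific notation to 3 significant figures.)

[H⁺] = 10^(−pH) = 10^(−2.56) = 2.754e-03 M. For HA ⇌ H⁺ + A⁻, Ka = [H⁺][A⁻]/[HA] = [H⁺]² / ([HA]₀ − [H⁺]) = (2.754e-03)² / (0.123 − 2.754e-03) = 6.31e-05.

K_a = 6.31e-05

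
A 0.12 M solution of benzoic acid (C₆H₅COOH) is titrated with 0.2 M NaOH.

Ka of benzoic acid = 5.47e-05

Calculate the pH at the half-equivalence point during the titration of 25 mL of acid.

At half-equivalence [HA] = [A⁻], so Henderson-Hasselbalch gives pH = pKa = -log(5.47e-05) = 4.26.

pH = pKa = 4.26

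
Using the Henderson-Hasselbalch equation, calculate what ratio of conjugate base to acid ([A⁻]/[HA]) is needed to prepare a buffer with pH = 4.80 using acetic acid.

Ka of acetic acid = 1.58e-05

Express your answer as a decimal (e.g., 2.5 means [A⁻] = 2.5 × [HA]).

pKa = -log(1.58e-05) = 4.8013. pH = pKa + log([A⁻]/[HA]), so log([A⁻]/[HA]) = pH − pKa = 4.80 − 4.8013 = -0.0013. [A⁻]/[HA] = 10^(-0.0013) = 0.997

[A⁻]/[HA] = 0.997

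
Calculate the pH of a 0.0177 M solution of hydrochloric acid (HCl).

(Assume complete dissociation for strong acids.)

[H⁺] = 0.0177 M for strong acid. pH = -log[H⁺] = -log(0.0177)

pH = 1.75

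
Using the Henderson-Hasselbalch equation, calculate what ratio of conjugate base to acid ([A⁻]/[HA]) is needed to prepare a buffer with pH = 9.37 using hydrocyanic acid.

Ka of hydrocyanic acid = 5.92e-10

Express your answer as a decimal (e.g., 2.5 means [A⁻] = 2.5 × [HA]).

pKa = -log(5.92e-10) = 9.2277. pH = pKa + log([A⁻]/[HA]), so log([A⁻]/[HA]) = pH − pKa = 9.37 − 9.2277 = 0.1423. [A⁻]/[HA] = 10^(0.1423) = 1.39

[A⁻]/[HA] = 1.39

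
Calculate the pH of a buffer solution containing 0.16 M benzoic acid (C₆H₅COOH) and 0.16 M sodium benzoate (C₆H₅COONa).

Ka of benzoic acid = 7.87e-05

pKa = -log(7.87e-05) = 4.10. pH = pKa + log([A⁻]/[HA]) = 4.10 + log(0.16/0.16)

pH = 4.10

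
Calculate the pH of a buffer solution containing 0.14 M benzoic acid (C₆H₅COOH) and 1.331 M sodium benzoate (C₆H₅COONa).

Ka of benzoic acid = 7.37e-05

pKa = -log(7.37e-05) = 4.13. pH = pKa + log([A⁻]/[HA]) = 4.13 + log(1.331/0.14)

pH = 5.11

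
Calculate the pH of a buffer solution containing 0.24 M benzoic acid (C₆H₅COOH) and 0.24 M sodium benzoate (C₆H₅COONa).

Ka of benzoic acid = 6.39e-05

pKa = -log(6.39e-05) = 4.19. pH = pKa + log([A⁻]/[HA]) = 4.19 + log(0.24/0.24)

pH = 4.19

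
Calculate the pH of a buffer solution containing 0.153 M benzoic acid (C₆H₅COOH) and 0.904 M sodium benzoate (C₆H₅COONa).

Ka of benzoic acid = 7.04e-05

pKa = -log(7.04e-05) = 4.15. pH = pKa + log([A⁻]/[HA]) = 4.15 + log(0.904/0.153)

pH = 4.92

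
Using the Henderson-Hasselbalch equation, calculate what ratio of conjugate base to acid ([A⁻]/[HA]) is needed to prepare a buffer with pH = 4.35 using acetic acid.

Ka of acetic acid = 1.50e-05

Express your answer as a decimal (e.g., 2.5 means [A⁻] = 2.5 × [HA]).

pKa = -log(1.50e-05) = 4.8239. pH = pKa + log([A⁻]/[HA]), so log([A⁻]/[HA]) = pH − pKa = 4.35 − 4.8239 = -0.4739. [A⁻]/[HA] = 10^(-0.4739) = 0.336

[A⁻]/[HA] = 0.336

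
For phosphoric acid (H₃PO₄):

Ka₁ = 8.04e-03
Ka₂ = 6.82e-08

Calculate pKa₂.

pKa₂ = -log(Ka₂) = -log(6.82e-08) = 7.17.

pK_{a2} = 7.17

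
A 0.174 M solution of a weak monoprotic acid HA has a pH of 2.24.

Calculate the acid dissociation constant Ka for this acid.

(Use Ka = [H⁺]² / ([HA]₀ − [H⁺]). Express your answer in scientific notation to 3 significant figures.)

[H⁺] = 10^(−pH) = 10^(−2.24) = 5.754e-03 M. For HA ⇌ H⁺ + A⁻, Ka = [H⁺][A⁻]/[HA] = [H⁺]² / ([HA]₀ − [H⁺]) = (5.754e-03)² / (0.174 − 5.754e-03) = 1.97e-04.

K_a = 1.97e-04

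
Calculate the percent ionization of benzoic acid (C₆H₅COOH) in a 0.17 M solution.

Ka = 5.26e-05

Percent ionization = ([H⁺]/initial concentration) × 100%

Using Ka equilibrium: x² + Ka×x - Ka×C = 0. Solving: [H⁺] = 2.9641e-03. Percent = (2.9641e-03/0.17) × 100

Percent ionization = 1.74%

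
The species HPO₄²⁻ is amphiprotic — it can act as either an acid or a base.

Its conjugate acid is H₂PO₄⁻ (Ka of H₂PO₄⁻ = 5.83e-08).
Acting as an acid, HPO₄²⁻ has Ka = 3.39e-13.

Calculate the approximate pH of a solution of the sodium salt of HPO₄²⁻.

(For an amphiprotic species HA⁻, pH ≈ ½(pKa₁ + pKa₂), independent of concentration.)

pKa₁ = -log(5.83e-08) = 7.23; pKa₂ = -log(3.39e-13) = 12.47. For an amphiprotic species, pH ≈ ½(pKa₁ + pKa₂) = ½(7.23 + 12.47) = 9.85.

pH = 9.85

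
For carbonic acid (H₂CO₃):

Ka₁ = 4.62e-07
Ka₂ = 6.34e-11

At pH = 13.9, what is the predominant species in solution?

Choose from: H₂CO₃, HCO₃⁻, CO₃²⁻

pKa₁ = 6.34, pKa₂ = 10.20. For a polyprotic acid the predominant species crosses at each pKa: below pKa_n the protonated form dominates, above it the deprotonated form does. At pH = 13.9, the predominant species is CO₃²⁻.

CO₃²⁻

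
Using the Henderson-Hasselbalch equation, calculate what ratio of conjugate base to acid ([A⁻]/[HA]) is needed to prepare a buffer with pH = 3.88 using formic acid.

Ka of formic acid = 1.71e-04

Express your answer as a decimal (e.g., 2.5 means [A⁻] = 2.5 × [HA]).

pKa = -log(1.71e-04) = 3.7670. pH = pKa + log([A⁻]/[HA]), so log([A⁻]/[HA]) = pH − pKa = 3.88 − 3.7670 = 0.1130. [A⁻]/[HA] = 10^(0.1130) = 1.30

[A⁻]/[HA] = 1.30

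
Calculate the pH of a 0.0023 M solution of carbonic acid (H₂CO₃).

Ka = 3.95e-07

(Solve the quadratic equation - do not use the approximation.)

x² + Ka×x - Ka×C = 0. Using quadratic formula: [H⁺] = 2.9944e-05

pH = 4.52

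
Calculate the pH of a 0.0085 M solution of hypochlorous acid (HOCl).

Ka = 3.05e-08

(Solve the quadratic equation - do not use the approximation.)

x² + Ka×x - Ka×C = 0. Using quadratic formula: [H⁺] = 1.6086e-05

pH = 4.79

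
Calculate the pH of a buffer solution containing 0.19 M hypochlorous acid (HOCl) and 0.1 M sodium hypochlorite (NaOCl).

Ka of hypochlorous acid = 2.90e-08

pKa = -log(2.90e-08) = 7.54. pH = pKa + log([A⁻]/[HA]) = 7.54 + log(0.1/0.19)

pH = 7.26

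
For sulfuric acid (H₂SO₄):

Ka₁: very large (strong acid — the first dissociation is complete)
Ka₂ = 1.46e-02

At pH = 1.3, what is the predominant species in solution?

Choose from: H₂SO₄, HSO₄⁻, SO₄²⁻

The first dissociation is complete, so H₂SO₄ itself is never the predominant species in water; pKa₂ = -log(1.46e-02) = 1.84. For a polyprotic acid the predominant species crosses at each pKa: below pKa_n the protonated form dominates, above it the deprotonated form does. At pH = 1.3, the predominant species is HSO₄⁻.

HSO₄⁻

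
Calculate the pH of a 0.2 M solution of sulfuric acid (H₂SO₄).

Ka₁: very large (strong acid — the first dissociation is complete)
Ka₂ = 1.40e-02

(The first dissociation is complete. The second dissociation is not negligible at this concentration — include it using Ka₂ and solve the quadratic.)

First dissociation is complete: [H⁺]₀ = [HSO₄⁻]₀ = C = 0.2 M. Second dissociation HSO₄⁻ ⇌ H⁺ + SO₄²⁻: let x = [SO₄²⁻]. Ka₂ = (C + x)·x / (C − x) = 1.40e-02 → x² + (C + Ka₂)·x − Ka₂·C = 0 → x² + 0.21400·x − 2.800e-03 = 0. x = (−0.21400 + √(0.21400² + 4 × 2.800e-03)) / 2 = 1.2369e-02 M. [H⁺] = C + x = 0.2 + 1.2369e-02 = 2.1237e-01 M. pH = -log(2.1237e-01) = 0.67.

pH = 0.67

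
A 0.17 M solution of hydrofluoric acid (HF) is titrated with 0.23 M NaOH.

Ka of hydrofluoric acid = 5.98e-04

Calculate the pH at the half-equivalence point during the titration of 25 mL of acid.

At half-equivalence [HA] = [A⁻], so Henderson-Hasselbalch gives pH = pKa = -log(5.98e-04) = 3.22.

pH = pKa = 3.22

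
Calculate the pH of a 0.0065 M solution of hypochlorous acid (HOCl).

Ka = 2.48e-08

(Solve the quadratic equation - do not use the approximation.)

x² + Ka×x - Ka×C = 0. Using quadratic formula: [H⁺] = 1.2684e-05

pH = 4.90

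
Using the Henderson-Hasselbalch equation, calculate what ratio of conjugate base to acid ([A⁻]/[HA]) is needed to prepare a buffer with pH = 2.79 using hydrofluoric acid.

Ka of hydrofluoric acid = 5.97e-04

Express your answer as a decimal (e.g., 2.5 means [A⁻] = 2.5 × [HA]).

pKa = -log(5.97e-04) = 3.2240. pH = pKa + log([A⁻]/[HA]), so log([A⁻]/[HA]) = pH − pKa = 2.79 − 3.2240 = -0.4340. [A⁻]/[HA] = 10^(-0.4340) = 0.368

[A⁻]/[HA] = 0.368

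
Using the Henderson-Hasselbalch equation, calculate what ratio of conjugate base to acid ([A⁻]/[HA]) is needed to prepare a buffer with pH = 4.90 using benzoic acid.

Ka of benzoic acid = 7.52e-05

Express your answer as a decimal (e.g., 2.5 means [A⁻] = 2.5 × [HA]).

pKa = -log(7.52e-05) = 4.1238. pH = pKa + log([A⁻]/[HA]), so log([A⁻]/[HA]) = pH − pKa = 4.90 − 4.1238 = 0.7762. [A⁻]/[HA] = 10^(0.7762) = 5.97

[A⁻]/[HA] = 5.97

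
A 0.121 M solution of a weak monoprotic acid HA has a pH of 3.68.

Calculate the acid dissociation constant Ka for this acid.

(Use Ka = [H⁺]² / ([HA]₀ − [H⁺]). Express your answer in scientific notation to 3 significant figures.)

[H⁺] = 10^(−pH) = 10^(−3.68) = 2.089e-04 M. For HA ⇌ H⁺ + A⁻, Ka = [H⁺][A⁻]/[HA] = [H⁺]² / ([HA]₀ − [H⁺]) = (2.089e-04)² / (0.121 − 2.089e-04) = 3.61e-07.

K_a = 3.61e-07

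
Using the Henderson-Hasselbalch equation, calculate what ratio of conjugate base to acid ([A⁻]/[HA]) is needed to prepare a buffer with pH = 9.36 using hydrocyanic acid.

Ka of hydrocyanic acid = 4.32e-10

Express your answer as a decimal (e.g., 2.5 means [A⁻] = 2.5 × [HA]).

pKa = -log(4.32e-10) = 9.3645. pH = pKa + log([A⁻]/[HA]), so log([A⁻]/[HA]) = pH − pKa = 9.36 − 9.3645 = -0.0045. [A⁻]/[HA] = 10^(-0.0045) = 0.990

[A⁻]/[HA] = 0.990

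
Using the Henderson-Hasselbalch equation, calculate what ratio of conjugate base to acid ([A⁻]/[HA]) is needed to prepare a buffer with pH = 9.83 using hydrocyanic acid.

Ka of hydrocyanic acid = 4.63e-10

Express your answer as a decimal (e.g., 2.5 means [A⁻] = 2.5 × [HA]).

pKa = -log(4.63e-10) = 9.3344. pH = pKa + log([A⁻]/[HA]), so log([A⁻]/[HA]) = pH − pKa = 9.83 − 9.3344 = 0.4956. [A⁻]/[HA] = 10^(0.4956) = 3.13

[A⁻]/[HA] = 3.13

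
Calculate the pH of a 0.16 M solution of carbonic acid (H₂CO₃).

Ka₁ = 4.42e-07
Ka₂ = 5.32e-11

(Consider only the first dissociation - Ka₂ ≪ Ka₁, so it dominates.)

First dissociation dominates. From Ka₁ = [H⁺][HA⁻]/[H₂A], x² + Ka₁·x − Ka₁·C = 0 with C = 0.16 M and Ka₁ = 4.42e-07. Solving: [H⁺] = (−Ka₁ + √(Ka₁² + 4·Ka₁·C)) / 2 = 2.6571e-04 M. pH = -log(2.6571e-04) = 3.58.

pH = 3.58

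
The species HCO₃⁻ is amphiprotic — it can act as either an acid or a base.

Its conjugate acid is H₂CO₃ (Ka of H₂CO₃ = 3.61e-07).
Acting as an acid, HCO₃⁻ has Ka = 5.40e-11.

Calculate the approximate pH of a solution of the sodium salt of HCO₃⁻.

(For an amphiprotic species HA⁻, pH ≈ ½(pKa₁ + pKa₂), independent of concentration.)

pKa₁ = -log(3.61e-07) = 6.44; pKa₂ = -log(5.40e-11) = 10.27. For an amphiprotic species, pH ≈ ½(pKa₁ + pKa₂) = ½(6.44 + 10.27) = 8.36.

pH = 8.36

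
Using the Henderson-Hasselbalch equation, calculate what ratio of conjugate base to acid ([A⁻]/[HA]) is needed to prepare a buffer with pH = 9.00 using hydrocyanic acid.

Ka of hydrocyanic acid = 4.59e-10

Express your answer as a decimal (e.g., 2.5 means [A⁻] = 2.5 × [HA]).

pKa = -log(4.59e-10) = 9.3382. pH = pKa + log([A⁻]/[HA]), so log([A⁻]/[HA]) = pH − pKa = 9.00 − 9.3382 = -0.3382. [A⁻]/[HA] = 10^(-0.3382) = 0.459

[A⁻]/[HA] = 0.459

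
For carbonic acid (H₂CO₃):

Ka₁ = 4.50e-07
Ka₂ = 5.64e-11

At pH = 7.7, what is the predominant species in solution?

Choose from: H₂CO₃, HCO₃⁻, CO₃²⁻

pKa₁ = 6.35, pKa₂ = 10.25. For a polyprotic acid the predominant species crosses at each pKa: below pKa_n the protonated form dominates, above it the deprotonated form does. At pH = 7.7, the predominant species is HCO₃⁻.

HCO₃⁻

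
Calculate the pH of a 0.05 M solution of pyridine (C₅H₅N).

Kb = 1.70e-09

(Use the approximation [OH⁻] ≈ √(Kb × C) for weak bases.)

[OH⁻] = √(Kb × C) = √(1.70e-09 × 0.05) = 9.2195e-06. pOH = 5.04, pH = 14 - pOH

pH = 8.96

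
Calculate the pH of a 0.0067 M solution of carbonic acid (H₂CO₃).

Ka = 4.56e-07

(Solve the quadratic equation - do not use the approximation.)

x² + Ka×x - Ka×C = 0. Using quadratic formula: [H⁺] = 5.5046e-05

pH = 4.26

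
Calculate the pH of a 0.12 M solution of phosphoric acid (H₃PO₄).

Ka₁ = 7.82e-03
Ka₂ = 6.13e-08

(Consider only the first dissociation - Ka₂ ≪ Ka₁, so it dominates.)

First dissociation dominates. From Ka₁ = [H⁺][HA⁻]/[H₂A], x² + Ka₁·x − Ka₁·C = 0 with C = 0.12 M and Ka₁ = 7.82e-03. Solving: [H⁺] = (−Ka₁ + √(Ka₁² + 4·Ka₁·C)) / 2 = 2.6972e-02 M. pH = -log(2.6972e-02) = 1.57.

pH = 1.57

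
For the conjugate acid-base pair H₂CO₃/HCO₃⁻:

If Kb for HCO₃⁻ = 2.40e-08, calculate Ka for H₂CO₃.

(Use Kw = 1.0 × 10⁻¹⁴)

For a conjugate pair Ka × Kb = Kw, so Ka = Kw/Kb = 1.0 × 10⁻¹⁴ / 2.40e-08 = 4.17e-07.

K_a = 4.17e-07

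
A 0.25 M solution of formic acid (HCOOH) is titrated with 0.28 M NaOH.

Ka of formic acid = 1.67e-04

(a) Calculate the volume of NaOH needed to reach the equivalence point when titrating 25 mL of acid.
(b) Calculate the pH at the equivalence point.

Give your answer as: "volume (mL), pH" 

moles acid = 0.25 × 25/1000 = 0.00625 mol; V_base = moles/0.28 × 1000 = 22.3 mL. At equivalence only the conjugate base is present: [A⁻] = 0.00625/0.047 = 1.3208e-01 M. Kb = Kw/Ka = 5.99e-11; [OH⁻] = √(Kb × [A⁻]) = 2.8122e-06; pOH = 5.55; pH = 14 - pOH = 8.45.

V = 22.3 mL, pH = 8.45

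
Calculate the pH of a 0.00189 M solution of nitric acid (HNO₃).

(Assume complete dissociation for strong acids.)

[H⁺] = 0.00189 M for strong acid. pH = -log[H⁺] = -log(0.00189)

pH = 2.72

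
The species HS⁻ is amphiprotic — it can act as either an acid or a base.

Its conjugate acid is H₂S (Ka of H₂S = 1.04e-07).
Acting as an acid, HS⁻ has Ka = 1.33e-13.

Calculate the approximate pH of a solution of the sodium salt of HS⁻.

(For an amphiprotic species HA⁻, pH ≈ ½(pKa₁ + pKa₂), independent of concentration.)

pKa₁ = -log(1.04e-07) = 6.98; pKa₂ = -log(1.33e-13) = 12.88. For an amphiprotic species, pH ≈ ½(pKa₁ + pKa₂) = ½(6.98 + 12.88) = 9.93.

pH = 9.93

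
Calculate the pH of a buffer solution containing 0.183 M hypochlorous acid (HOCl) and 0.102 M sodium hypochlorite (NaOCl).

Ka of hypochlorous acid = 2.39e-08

pKa = -log(2.39e-08) = 7.62. pH = pKa + log([A⁻]/[HA]) = 7.62 + log(0.102/0.183)

pH = 7.37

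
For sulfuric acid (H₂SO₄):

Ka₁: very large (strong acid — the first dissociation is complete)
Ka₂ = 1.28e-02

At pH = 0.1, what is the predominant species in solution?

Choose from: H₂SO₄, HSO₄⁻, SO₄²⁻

The first dissociation is complete, so H₂SO₄ itself is never the predominant species in water; pKa₂ = -log(1.28e-02) = 1.89. For a polyprotic acid the predominant species crosses at each pKa: below pKa_n the protonated form dominates, above it the deprotonated form does. At pH = 0.1, the predominant species is HSO₄⁻.

HSO₄⁻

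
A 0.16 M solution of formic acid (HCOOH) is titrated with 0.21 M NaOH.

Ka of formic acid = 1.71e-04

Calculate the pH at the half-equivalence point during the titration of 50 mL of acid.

At half-equivalence [HA] = [A⁻], so Henderson-Hasselbalch gives pH = pKa = -log(1.71e-04) = 3.77.

pH = pKa = 3.77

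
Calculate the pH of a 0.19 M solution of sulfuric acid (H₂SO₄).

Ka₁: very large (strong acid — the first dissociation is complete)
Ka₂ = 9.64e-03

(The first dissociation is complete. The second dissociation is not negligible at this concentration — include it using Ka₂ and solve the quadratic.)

First dissociation is complete: [H⁺]₀ = [HSO₄⁻]₀ = C = 0.19 M. Second dissociation HSO₄⁻ ⇌ H⁺ + SO₄²⁻: let x = [SO₄²⁻]. Ka₂ = (C + x)·x / (C − x) = 9.64e-03 → x² + (C + Ka₂)·x − Ka₂·C = 0 → x² + 0.19964·x − 1.832e-03 = 0. x = (−0.19964 + √(0.19964² + 4 × 1.832e-03)) / 2 = 8.7877e-03 M. [H⁺] = C + x = 0.19 + 8.7877e-03 = 1.9879e-01 M. pH = -log(1.9879e-01) = 0.70.

pH = 0.70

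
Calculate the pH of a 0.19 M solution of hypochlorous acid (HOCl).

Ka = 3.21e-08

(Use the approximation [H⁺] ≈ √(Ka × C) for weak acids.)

[H⁺] = √(Ka × C) = √(3.21e-08 × 0.19) = 7.8096e-05. pH = -log(7.8096e-05)

pH = 4.11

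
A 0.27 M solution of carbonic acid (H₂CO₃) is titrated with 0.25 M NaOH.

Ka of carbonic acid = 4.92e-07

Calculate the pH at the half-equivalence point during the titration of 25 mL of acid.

At half-equivalence [HA] = [A⁻], so Henderson-Hasselbalch gives pH = pKa = -log(4.92e-07) = 6.31.

pH = pKa = 6.31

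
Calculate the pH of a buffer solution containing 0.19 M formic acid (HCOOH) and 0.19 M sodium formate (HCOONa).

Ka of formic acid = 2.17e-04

pKa = -log(2.17e-04) = 3.66. pH = pKa + log([A⁻]/[HA]) = 3.66 + log(0.19/0.19)

pH = 3.66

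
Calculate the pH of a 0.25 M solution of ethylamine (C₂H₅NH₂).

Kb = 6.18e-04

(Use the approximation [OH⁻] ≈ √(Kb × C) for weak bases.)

[OH⁻] = √(Kb × C) = √(6.18e-04 × 0.25) = 1.2430e-02. pOH = 1.91, pH = 14 - pOH

pH = 12.09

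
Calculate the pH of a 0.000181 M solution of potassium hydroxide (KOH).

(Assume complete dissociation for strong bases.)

[OH⁻] = 0.000181 M for strong base. pOH = -log[OH⁻] = 3.74, pH = 14 - pOH

pH = 10.26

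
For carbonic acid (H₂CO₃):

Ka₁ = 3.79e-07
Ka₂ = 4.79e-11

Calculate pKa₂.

pKa₂ = -log(Ka₂) = -log(4.79e-11) = 10.32.

pK_{a2} = 10.32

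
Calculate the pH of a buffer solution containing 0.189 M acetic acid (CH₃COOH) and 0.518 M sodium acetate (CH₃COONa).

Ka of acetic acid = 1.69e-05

pKa = -log(1.69e-05) = 4.77. pH = pKa + log([A⁻]/[HA]) = 4.77 + log(0.518/0.189)

pH = 5.21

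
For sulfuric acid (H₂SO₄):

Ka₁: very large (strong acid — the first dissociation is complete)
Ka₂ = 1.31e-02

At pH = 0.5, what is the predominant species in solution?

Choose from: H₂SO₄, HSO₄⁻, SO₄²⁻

The first dissociation is complete, so H₂SO₄ itself is never the predominant species in water; pKa₂ = -log(1.31e-02) = 1.88. For a polyprotic acid the predominant species crosses at each pKa: below pKa_n the protonated form dominates, above it the deprotonated form does. At pH = 0.5, the predominant species is HSO₄⁻.

HSO₄⁻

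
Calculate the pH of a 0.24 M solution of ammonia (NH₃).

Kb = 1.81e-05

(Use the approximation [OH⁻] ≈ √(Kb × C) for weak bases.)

[OH⁻] = √(Kb × C) = √(1.81e-05 × 0.24) = 2.0842e-03. pOH = 2.68, pH = 14 - pOH

pH = 11.32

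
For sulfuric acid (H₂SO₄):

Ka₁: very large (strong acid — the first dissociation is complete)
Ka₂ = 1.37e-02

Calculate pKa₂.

pKa₂ = -log(Ka₂) = -log(1.37e-02) = 1.86.

pK_{a2} = 1.86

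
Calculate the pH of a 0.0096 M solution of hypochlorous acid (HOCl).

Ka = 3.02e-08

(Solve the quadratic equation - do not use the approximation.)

x² + Ka×x - Ka×C = 0. Using quadratic formula: [H⁺] = 1.7012e-05

pH = 4.77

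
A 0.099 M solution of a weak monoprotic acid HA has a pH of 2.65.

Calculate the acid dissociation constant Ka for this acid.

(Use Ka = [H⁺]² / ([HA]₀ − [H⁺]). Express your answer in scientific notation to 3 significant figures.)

[H⁺] = 10^(−pH) = 10^(−2.65) = 2.239e-03 M. For HA ⇌ H⁺ + A⁻, Ka = [H⁺][A⁻]/[HA] = [H⁺]² / ([HA]₀ − [H⁺]) = (2.239e-03)² / (0.099 − 2.239e-03) = 5.18e-05.

K_a = 5.18e-05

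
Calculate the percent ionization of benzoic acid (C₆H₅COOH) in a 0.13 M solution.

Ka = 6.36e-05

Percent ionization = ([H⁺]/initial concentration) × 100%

Using Ka equilibrium: x² + Ka×x - Ka×C = 0. Solving: [H⁺] = 2.8438e-03. Percent = (2.8438e-03/0.13) × 100

Percent ionization = 2.19%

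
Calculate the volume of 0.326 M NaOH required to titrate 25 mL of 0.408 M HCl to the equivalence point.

At equivalence: moles acid = moles base. moles HCl = 0.408 × 25/1000 = 0.0102 mol. V_base = moles / 0.326 × 1000 = 31.3 mL.

V_{base} = 31.3 mL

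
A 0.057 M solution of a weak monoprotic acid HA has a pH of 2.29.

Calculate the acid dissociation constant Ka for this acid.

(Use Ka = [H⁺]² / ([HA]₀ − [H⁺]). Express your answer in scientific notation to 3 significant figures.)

[H⁺] = 10^(−pH) = 10^(−2.29) = 5.129e-03 M. For HA ⇌ H⁺ + A⁻, Ka = [H⁺][A⁻]/[HA] = [H⁺]² / ([HA]₀ − [H⁺]) = (5.129e-03)² / (0.057 − 5.129e-03) = 5.07e-04.

K_a = 5.07e-04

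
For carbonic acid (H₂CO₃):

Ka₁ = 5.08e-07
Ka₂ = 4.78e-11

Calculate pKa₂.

pKa₂ = -log(Ka₂) = -log(4.78e-11) = 10.32.

pK_{a2} = 10.32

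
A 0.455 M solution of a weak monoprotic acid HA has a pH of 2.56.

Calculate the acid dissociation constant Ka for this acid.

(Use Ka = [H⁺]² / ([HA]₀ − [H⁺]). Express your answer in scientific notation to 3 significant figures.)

[H⁺] = 10^(−pH) = 10^(−2.56) = 2.754e-03 M. For HA ⇌ H⁺ + A⁻, Ka = [H⁺][A⁻]/[HA] = [H⁺]² / ([HA]₀ − [H⁺]) = (2.754e-03)² / (0.455 − 2.754e-03) = 1.68e-05.

K_a = 1.68e-05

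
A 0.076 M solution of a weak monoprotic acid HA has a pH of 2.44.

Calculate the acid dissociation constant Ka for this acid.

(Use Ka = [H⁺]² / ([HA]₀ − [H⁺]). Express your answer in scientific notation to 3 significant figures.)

[H⁺] = 10^(−pH) = 10^(−2.44) = 3.631e-03 M. For HA ⇌ H⁺ + A⁻, Ka = [H⁺][A⁻]/[HA] = [H⁺]² / ([HA]₀ − [H⁺]) = (3.631e-03)² / (0.076 − 3.631e-03) = 1.82e-04.

K_a = 1.82e-04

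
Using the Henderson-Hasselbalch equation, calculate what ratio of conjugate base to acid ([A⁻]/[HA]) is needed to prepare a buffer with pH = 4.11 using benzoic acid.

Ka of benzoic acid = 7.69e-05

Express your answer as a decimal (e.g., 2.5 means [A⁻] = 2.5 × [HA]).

pKa = -log(7.69e-05) = 4.1141. pH = pKa + log([A⁻]/[HA]), so log([A⁻]/[HA]) = pH − pKa = 4.11 − 4.1141 = -0.0041. [A⁻]/[HA] = 10^(-0.0041) = 0.991

[A⁻]/[HA] = 0.991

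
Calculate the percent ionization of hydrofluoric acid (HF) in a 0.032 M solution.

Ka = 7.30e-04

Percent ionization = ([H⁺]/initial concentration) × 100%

Using Ka equilibrium: x² + Ka×x - Ka×C = 0. Solving: [H⁺] = 4.4820e-03. Percent = (4.4820e-03/0.032) × 100

Percent ionization = 14%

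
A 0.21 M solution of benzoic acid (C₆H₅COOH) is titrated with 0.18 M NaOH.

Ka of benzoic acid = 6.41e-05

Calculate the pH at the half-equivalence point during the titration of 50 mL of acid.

At half-equivalence [HA] = [A⁻], so Henderson-Hasselbalch gives pH = pKa = -log(6.41e-05) = 4.19.

pH = pKa = 4.19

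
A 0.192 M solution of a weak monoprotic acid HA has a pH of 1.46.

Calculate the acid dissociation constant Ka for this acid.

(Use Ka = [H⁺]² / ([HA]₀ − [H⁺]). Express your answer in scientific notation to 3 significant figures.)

[H⁺] = 10^(−pH) = 10^(−1.46) = 3.467e-02 M. For HA ⇌ H⁺ + A⁻, Ka = [H⁺][A⁻]/[HA] = [H⁺]² / ([HA]₀ − [H⁺]) = (3.467e-02)² / (0.192 − 3.467e-02) = 7.64e-03.

K_a = 7.64e-03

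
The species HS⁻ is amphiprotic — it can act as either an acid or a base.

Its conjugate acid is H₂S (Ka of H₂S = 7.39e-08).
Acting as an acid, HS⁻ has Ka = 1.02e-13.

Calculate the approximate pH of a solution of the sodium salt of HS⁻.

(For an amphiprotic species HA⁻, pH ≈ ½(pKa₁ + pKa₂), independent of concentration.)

pKa₁ = -log(7.39e-08) = 7.13; pKa₂ = -log(1.02e-13) = 12.99. For an amphiprotic species, pH ≈ ½(pKa₁ + pKa₂) = ½(7.13 + 12.99) = 10.06.

pH = 10.06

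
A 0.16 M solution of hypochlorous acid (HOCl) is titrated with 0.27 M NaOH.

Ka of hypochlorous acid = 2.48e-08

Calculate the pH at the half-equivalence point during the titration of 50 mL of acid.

At half-equivalence [HA] = [A⁻], so Henderson-Hasselbalch gives pH = pKa = -log(2.48e-08) = 7.61.

pH = pKa = 7.61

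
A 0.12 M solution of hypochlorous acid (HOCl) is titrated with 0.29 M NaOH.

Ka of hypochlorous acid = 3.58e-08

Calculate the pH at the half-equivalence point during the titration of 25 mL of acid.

At half-equivalence [HA] = [A⁻], so Henderson-Hasselbalch gives pH = pKa = -log(3.58e-08) = 7.45.

pH = pKa = 7.45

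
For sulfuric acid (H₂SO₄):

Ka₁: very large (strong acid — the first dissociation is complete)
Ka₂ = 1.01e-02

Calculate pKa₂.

pKa₂ = -log(Ka₂) = -log(1.01e-02) = 2.00.

pK_{a2} = 2.00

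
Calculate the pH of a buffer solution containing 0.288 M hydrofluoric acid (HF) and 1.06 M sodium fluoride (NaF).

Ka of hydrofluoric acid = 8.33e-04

pKa = -log(8.33e-04) = 3.08. pH = pKa + log([A⁻]/[HA]) = 3.08 + log(1.06/0.288)

pH = 3.65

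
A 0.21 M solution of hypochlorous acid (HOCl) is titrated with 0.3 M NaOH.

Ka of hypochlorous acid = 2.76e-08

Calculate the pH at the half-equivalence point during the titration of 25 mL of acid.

At half-equivalence [HA] = [A⁻], so Henderson-Hasselbalch gives pH = pKa = -log(2.76e-08) = 7.56.

pH = pKa = 7.56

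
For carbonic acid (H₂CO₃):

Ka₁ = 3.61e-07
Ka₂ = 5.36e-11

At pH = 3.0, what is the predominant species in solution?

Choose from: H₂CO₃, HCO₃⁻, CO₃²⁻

pKa₁ = 6.44, pKa₂ = 10.27. For a polyprotic acid the predominant species crosses at each pKa: below pKa_n the protonated form dominates, above it the deprotonated form does. At pH = 3.0, the predominant species is H₂CO₃.

H₂CO₃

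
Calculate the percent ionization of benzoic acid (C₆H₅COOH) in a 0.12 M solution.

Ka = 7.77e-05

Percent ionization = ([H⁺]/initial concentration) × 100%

Using Ka equilibrium: x² + Ka×x - Ka×C = 0. Solving: [H⁺] = 3.0149e-03. Percent = (3.0149e-03/0.12) × 100

Percent ionization = 2.51%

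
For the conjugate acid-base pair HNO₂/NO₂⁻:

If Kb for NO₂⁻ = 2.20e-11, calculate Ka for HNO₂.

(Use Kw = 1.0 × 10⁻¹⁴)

For a conjugate pair Ka × Kb = Kw, so Ka = Kw/Kb = 1.0 × 10⁻¹⁴ / 2.20e-11 = 4.55e-04.

K_a = 4.55e-04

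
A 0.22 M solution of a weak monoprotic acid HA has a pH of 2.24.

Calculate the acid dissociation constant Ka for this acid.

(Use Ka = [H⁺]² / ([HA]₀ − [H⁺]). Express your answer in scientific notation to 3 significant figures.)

[H⁺] = 10^(−pH) = 10^(−2.24) = 5.754e-03 M. For HA ⇌ H⁺ + A⁻, Ka = [H⁺][A⁻]/[HA] = [H⁺]² / ([HA]₀ − [H⁺]) = (5.754e-03)² / (0.22 − 5.754e-03) = 1.55e-04.

K_a = 1.55e-04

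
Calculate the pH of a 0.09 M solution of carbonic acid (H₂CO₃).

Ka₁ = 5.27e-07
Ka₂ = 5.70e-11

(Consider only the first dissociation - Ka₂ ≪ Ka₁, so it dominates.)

First dissociation dominates. From Ka₁ = [H⁺][HA⁻]/[H₂A], x² + Ka₁·x − Ka₁·C = 0 with C = 0.09 M and Ka₁ = 5.27e-07. Solving: [H⁺] = (−Ka₁ + √(Ka₁² + 4·Ka₁·C)) / 2 = 2.1752e-04 M. pH = -log(2.1752e-04) = 3.66.

pH = 3.66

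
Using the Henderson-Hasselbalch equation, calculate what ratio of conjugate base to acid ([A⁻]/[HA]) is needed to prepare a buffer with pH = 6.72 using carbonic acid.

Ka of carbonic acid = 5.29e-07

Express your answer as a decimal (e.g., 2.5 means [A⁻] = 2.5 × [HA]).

pKa = -log(5.29e-07) = 6.2765. pH = pKa + log([A⁻]/[HA]), so log([A⁻]/[HA]) = pH − pKa = 6.72 − 6.2765 = 0.4435. [A⁻]/[HA] = 10^(0.4435) = 2.78

[A⁻]/[HA] = 2.78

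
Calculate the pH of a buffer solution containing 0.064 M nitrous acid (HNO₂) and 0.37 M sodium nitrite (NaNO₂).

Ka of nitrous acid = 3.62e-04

pKa = -log(3.62e-04) = 3.44. pH = pKa + log([A⁻]/[HA]) = 3.44 + log(0.37/0.064)

pH = 4.20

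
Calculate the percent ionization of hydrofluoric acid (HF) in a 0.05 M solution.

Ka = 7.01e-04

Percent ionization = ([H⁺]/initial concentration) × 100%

Using Ka equilibrium: x² + Ka×x - Ka×C = 0. Solving: [H⁺] = 5.5802e-03. Percent = (5.5802e-03/0.05) × 100

Percent ionization = 11.2%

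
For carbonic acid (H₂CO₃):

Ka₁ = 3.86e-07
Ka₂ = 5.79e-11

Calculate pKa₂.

pKa₂ = -log(Ka₂) = -log(5.79e-11) = 10.24.

pK_{a2} = 10.24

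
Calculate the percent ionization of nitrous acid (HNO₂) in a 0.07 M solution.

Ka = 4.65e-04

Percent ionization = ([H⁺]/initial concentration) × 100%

Using Ka equilibrium: x² + Ka×x - Ka×C = 0. Solving: [H⁺] = 5.4775e-03. Percent = (5.4775e-03/0.07) × 100

Percent ionization = 7.82%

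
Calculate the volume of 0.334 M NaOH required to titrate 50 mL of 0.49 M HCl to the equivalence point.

At equivalence: moles acid = moles base. moles HCl = 0.49 × 50/1000 = 0.0245 mol. V_base = moles / 0.334 × 1000 = 73.4 mL.

V_{base} = 73.4 mL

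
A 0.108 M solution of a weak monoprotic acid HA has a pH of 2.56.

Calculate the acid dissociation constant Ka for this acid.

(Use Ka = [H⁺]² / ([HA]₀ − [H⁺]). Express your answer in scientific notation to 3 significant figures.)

[H⁺] = 10^(−pH) = 10^(−2.56) = 2.754e-03 M. For HA ⇌ H⁺ + A⁻, Ka = [H⁺][A⁻]/[HA] = [H⁺]² / ([HA]₀ − [H⁺]) = (2.754e-03)² / (0.108 − 2.754e-03) = 7.21e-05.

K_a = 7.21e-05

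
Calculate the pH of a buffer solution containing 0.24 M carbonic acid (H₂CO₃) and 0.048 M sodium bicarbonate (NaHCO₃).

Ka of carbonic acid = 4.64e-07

pKa = -log(4.64e-07) = 6.33. pH = pKa + log([A⁻]/[HA]) = 6.33 + log(0.048/0.24)

pH = 5.63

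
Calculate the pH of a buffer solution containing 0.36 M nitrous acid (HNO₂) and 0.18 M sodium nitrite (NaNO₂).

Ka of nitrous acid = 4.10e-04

pKa = -log(4.10e-04) = 3.39. pH = pKa + log([A⁻]/[HA]) = 3.39 + log(0.18/0.36)

pH = 3.09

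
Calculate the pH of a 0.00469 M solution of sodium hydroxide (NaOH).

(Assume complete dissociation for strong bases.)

[OH⁻] = 0.00469 M for strong base. pOH = -log[OH⁻] = 2.33, pH = 14 - pOH

pH = 11.67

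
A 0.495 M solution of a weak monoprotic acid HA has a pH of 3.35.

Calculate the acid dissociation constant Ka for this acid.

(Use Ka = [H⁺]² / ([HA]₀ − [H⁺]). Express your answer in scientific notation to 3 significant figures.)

[H⁺] = 10^(−pH) = 10^(−3.35) = 4.467e-04 M. For HA ⇌ H⁺ + A⁻, Ka = [H⁺][A⁻]/[HA] = [H⁺]² / ([HA]₀ − [H⁺]) = (4.467e-04)² / (0.495 − 4.467e-04) = 4.03e-07.

K_a = 4.03e-07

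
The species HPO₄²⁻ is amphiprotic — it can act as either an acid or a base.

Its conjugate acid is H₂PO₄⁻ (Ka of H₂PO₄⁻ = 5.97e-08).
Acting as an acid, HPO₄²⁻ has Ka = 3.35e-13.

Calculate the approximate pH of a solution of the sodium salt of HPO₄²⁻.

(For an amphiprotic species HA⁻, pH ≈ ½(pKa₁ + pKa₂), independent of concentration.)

pKa₁ = -log(5.97e-08) = 7.22; pKa₂ = -log(3.35e-13) = 12.47. For an amphiprotic species, pH ≈ ½(pKa₁ + pKa₂) = ½(7.22 + 12.47) = 9.85.

pH = 9.85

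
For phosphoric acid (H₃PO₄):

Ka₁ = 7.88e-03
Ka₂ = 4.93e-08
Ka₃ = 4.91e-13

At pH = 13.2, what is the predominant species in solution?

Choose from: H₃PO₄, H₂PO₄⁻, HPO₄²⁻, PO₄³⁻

pKa₁ = 2.10, pKa₂ = 7.31, pKa₃ = 12.31. For a polyprotic acid the predominant species crosses at each pKa: below pKa_n the protonated form dominates, above it the deprotonated form does. At pH = 13.2, the predominant species is PO₄³⁻.

PO₄³⁻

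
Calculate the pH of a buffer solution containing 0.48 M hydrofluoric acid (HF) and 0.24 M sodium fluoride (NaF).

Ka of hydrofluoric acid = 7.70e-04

pKa = -log(7.70e-04) = 3.11. pH = pKa + log([A⁻]/[HA]) = 3.11 + log(0.24/0.48)

pH = 2.81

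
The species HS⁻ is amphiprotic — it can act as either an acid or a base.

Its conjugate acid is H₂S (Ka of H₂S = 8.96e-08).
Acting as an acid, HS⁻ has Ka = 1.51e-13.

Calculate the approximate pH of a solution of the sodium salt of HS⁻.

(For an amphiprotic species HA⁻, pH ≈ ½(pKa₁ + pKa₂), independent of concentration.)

pKa₁ = -log(8.96e-08) = 7.05; pKa₂ = -log(1.51e-13) = 12.82. For an amphiprotic species, pH ≈ ½(pKa₁ + pKa₂) = ½(7.05 + 12.82) = 9.93.

pH = 9.93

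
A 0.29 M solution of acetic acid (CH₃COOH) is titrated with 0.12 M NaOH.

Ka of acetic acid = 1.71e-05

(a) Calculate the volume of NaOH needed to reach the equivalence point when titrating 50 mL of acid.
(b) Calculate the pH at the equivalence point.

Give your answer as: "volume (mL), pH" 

moles acid = 0.29 × 50/1000 = 0.0145 mol; V_base = moles/0.12 × 1000 = 120.8 mL. At equivalence only the conjugate base is present: [A⁻] = 0.0145/0.171 = 8.4878e-02 M. Kb = Kw/Ka = 5.85e-10; [OH⁻] = √(Kb × [A⁻]) = 7.0453e-06; pOH = 5.15; pH = 14 - pOH = 8.85.

V = 120.8 mL, pH = 8.85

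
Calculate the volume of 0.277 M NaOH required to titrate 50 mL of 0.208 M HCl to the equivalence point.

At equivalence: moles acid = moles base. moles HCl = 0.208 × 50/1000 = 0.0104 mol. V_base = moles / 0.277 × 1000 = 37.5 mL.

V_{base} = 37.5 mL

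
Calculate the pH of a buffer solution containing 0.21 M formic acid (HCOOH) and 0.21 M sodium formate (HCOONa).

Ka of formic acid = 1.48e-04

pKa = -log(1.48e-04) = 3.83. pH = pKa + log([A⁻]/[HA]) = 3.83 + log(0.21/0.21)

pH = 3.83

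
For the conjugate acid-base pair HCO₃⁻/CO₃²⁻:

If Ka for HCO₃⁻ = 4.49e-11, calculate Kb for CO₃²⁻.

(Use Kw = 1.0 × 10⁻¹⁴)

For a conjugate pair Ka × Kb = Kw, so Kb = Kw/Ka = 1.0 × 10⁻¹⁴ / 4.49e-11 = 2.23e-04.

K_b = 2.23e-04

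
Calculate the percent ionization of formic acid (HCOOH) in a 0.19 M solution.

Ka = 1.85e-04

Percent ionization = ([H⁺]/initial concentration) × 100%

Using Ka equilibrium: x² + Ka×x - Ka×C = 0. Solving: [H⁺] = 5.8370e-03. Percent = (5.8370e-03/0.19) × 100

Percent ionization = 3.07%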